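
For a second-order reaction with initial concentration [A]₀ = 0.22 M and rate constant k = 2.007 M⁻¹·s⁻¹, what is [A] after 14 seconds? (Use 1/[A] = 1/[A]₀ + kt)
0.0306 M

1/[A] = 1/[A]₀ + k·t = 1/0.22 + (2.007)·(14) = 4.5455 + 28.0980 = 32.6435
[A] = 1/32.6435 = 0.0306 M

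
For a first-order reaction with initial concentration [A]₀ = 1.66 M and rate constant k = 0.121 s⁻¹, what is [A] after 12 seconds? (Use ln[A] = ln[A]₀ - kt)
0.3886 M

ln[A] = ln[A]₀ - k·t = ln(1.66) - (0.121)·(12) = 0.5068 - 1.4520 = -0.9452
[A] = e^(-0.9452) = 0.3886 M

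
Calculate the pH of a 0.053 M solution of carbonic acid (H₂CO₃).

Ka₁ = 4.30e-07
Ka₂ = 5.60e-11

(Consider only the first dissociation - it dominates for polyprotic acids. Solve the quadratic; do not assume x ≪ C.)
pH = 3.82

x² + Ka₁·x − Ka₁·C = 0 with Ka₁ = 4.30e-07, C = 0.053.
x = (−Ka₁ + √(Ka₁² + 4·Ka₁·C))/2 = 1.5075e-04 M, so pH = 3.82.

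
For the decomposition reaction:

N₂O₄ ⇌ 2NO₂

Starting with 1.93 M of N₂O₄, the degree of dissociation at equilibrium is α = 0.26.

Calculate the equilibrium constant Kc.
K_c = 0.7052

x = α·[A]₀ = 0.26 × 1.93 = 0.5018 M dissociated.
At eq: [N₂O₄] = 1.93 − 0.5018 = 1.428 M; [NO₂] = 2x = 1.004 M.
Kc = [NO₂]²/[N₂O₄] = (1.004)²/1.428 = 0.7052.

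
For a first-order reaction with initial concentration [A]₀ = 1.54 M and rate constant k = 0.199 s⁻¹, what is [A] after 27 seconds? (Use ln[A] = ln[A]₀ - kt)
0.0071 M

ln[A] = ln[A]₀ - k·t = ln(1.54) - (0.199)·(27) = 0.4318 - 5.3730 = -4.9412
[A] = e^(-4.9412) = 0.0071 M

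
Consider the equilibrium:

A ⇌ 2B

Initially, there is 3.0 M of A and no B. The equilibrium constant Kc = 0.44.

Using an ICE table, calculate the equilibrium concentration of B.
[B] = 1.044 M

ICE: [A] = 3.0 − x, [B] = 2x.
Kc = (2x)²/(3.0 − x) = 0.44 ⇒ 4x² + 0.44x − 1.32 = 0.
x = (−0.44 + √(0.44² + 4·4·1.32))/(2·4) = (−0.44 + √21.314)/8 = 0.52208.
[B] = 2x = 1.044 M.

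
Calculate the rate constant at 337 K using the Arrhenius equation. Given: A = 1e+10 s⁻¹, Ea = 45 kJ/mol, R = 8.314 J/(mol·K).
1.06e+03 s⁻¹

k = A·exp(-Ea/(R·T)) = 1e+10·exp(-45000/(8.314·337)) = 1e+10·exp(-16.0610) = 1e+10·1.0588e-07 = 1.06e+03 s⁻¹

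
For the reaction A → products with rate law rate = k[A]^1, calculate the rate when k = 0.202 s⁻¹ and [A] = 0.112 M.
0.02262 M/s

rate = k·[A]^1 = 0.202·(0.112)^1 = 0.202·0.112 = 0.02262 M/s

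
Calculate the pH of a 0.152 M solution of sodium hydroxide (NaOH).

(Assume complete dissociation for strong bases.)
pH = 13.18

[OH⁻] = 0.152 M for strong base. pOH = -log[OH⁻] = 0.82, pH = 14 - pOH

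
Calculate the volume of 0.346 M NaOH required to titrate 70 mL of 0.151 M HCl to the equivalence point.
V_{base} = 30.5 mL

At equivalence: moles acid = moles base.
moles HCl = 0.151 M × 0.07 L = 0.01057 mol
V_NaOH = 0.01057 mol ÷ 0.346 M = 0.03055 L = 30.5 mL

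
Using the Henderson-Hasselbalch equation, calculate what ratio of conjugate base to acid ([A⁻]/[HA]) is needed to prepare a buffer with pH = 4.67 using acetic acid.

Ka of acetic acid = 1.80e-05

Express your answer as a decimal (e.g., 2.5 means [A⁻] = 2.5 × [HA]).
[A⁻]/[HA] = 0.842

pKa = −log(1.80e-05) = 4.7447. pH = pKa + log([A⁻]/[HA]). 4.67 = 4.7447 + log(ratio). log(ratio) = 4.67 − 4.7447 = -0.0747. ratio = 10^(-0.0747) = 0.842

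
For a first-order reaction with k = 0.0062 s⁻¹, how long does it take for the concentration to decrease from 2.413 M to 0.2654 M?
356.03 s

From ln[A] = ln[A]₀ - k·t: t = ln([A]₀/[A])/k = ln(2.413/0.2654)/0.0062 = ln(9.0919)/0.0062 = 2.2074/0.0062 = 356.03 s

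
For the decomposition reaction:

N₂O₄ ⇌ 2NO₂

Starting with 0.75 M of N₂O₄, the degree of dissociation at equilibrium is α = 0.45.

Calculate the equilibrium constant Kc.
K_c = 1.1045

x = α·[A]₀ = 0.45 × 0.75 = 0.3375 M dissociated.
At eq: [N₂O₄] = 0.75 − 0.3375 = 0.4125 M; [NO₂] = 2x = 0.675 M.
Kc = [NO₂]²/[N₂O₄] = (0.675)²/0.4125 = 1.105.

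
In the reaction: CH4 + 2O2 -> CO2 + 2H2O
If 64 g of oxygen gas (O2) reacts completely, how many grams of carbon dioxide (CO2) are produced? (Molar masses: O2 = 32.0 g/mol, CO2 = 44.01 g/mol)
Moles of O2 = 64 g ÷ 32.0 g/mol = 2 mol
Mole ratio: 1 mol CO2 / 2 mol O2
Moles of CO2 = 2 × (1/2) = 1 mol
Mass of CO2 = 1 mol × 44.01 g/mol = 44.01 g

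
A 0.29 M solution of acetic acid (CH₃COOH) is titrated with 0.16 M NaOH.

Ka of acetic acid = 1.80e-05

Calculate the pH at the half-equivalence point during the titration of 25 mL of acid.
pH = pKa = 4.74

At the half-equivalence point, [HA] = [A⁻], so by Henderson–Hasselbalch pH = pKa + log(1) = pKa.
pKa = −log(1.80e-05) = 4.74.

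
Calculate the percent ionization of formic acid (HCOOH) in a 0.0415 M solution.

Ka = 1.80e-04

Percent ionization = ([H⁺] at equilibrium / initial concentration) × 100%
Percent ionization = 6.37%

Let x = [H⁺]. Ka = x²/(C - x) ⇒ x² + (1.80e-04)x - (1.80e-04)(0.0415) = 0. x = 2.6446e-03. Percent = (2.6446e-03/0.0415) × 100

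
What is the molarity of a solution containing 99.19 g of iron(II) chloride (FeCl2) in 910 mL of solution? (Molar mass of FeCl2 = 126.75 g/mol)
Moles of FeCl2 = 99.19 g ÷ 126.75 g/mol = 0.782564 mol
Volume = 910 mL = 0.91 L
Molarity = 0.782564 mol ÷ 0.91 L = 0.86 M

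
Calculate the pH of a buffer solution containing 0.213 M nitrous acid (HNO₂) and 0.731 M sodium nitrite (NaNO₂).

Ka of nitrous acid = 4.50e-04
pH = 3.88

pKa = -log(4.50e-04) = 3.35. pH = pKa + log([A⁻]/[HA]) = 3.35 + log(0.731/0.213)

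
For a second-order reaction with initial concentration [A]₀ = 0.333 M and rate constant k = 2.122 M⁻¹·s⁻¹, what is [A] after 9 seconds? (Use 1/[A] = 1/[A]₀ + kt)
0.0452 M

1/[A] = 1/[A]₀ + k·t = 1/0.333 + (2.122)·(9) = 3.0030 + 19.0980 = 22.1010
[A] = 1/22.1010 = 0.0452 M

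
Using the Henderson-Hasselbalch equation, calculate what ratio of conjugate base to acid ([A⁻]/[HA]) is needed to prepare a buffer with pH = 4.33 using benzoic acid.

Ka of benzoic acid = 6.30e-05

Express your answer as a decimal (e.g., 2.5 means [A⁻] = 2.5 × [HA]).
[A⁻]/[HA] = 1.347

pKa = −log(6.30e-05) = 4.2007. pH = pKa + log([A⁻]/[HA]). 4.33 = 4.2007 + log(ratio). log(ratio) = 4.33 − 4.2007 = 0.1293. ratio = 10^(0.1293) = 1.347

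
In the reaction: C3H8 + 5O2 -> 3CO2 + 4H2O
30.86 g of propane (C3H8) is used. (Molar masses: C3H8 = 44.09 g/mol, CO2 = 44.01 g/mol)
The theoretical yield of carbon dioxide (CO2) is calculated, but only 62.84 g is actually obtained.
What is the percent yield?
Moles of C3H8 = 30.86 g ÷ 44.09 g/mol = 0.699932 mol
Mole ratio: 3 mol CO2 / 1 mol C3H8
Moles of CO2 = 0.699932 × (3/1) = 2.0998 mol
Theoretical yield = 2.0998 mol × 44.01 g/mol = 92.412 g
Actual yield = 62.84 g
Percent yield = (62.84 / 92.412) × 100% = 68.0%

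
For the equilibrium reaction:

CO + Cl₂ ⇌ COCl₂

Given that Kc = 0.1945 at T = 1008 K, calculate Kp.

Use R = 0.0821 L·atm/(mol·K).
K_p = 0.0024

Δn = (moles gaseous products) − (moles gaseous reactants) = -1
T = 1008 K; RT = 0.0821 × 1008 = 82.7568
Kp = Kc·(RT)^Δn = 0.1945 × (82.7568)^-1 = 0.1945 × 0.0120836 = 0.0024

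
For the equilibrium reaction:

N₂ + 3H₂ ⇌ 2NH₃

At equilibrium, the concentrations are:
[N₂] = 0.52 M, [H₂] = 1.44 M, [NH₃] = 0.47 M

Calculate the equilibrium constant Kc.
K_c = 0.1423

Kc = ([NH₃]^2) / ([N₂] × [H₂]^3)
   = ((0.47)^2) / ((0.52)·(1.44)^3)
   = 0.2209 / 1.5527 = 0.1423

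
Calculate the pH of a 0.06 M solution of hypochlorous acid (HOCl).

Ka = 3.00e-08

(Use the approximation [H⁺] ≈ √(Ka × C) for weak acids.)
pH = 4.37

[H⁺] = √(Ka × C) = √(3.00e-08 × 0.06) = 4.2426e-05. pH = -log(4.2426e-05)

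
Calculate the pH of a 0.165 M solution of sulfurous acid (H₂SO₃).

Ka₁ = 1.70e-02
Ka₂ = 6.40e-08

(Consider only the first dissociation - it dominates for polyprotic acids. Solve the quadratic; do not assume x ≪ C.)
pH = 1.35

x² + Ka₁·x − Ka₁·C = 0 with Ka₁ = 1.70e-02, C = 0.165.
x = (−Ka₁ + √(Ka₁² + 4·Ka₁·C))/2 = 4.5140e-02 M, so pH = 1.35.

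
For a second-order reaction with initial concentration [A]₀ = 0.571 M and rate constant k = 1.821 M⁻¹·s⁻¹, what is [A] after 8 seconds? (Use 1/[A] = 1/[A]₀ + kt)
0.0613 M

1/[A] = 1/[A]₀ + k·t = 1/0.571 + (1.821)·(8) = 1.7513 + 14.5680 = 16.3193
[A] = 1/16.3193 = 0.0613 M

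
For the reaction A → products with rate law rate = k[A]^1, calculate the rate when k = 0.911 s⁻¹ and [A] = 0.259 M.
0.2359 M/s

rate = k·[A]^1 = 0.911·(0.259)^1 = 0.911·0.259 = 0.2359 M/s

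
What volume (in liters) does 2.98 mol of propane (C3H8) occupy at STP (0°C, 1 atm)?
At STP, 1 mol of gas occupies 22.4 L
Volume = 2.98 mol × 22.4 L/mol = 66.75 L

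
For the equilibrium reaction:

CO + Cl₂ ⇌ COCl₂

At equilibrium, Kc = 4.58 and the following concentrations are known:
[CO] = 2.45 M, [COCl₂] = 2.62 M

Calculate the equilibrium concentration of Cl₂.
[Cl₂] = 0.2335 M

Kc = ([COCl₂]) / ([CO] × [Cl₂]) = 4.58
[Cl₂]^1 = (product terms)/(Kc · other reactant terms) = 2.62 / (4.58 · 2.45) = 0.23349
[Cl₂] = 0.2335 M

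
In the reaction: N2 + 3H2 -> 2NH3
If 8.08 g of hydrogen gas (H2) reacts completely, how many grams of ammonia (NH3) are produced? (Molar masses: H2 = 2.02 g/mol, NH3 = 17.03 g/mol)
Moles of H2 = 8.08 g ÷ 2.02 g/mol = 4 mol
Mole ratio: 2 mol NH3 / 3 mol H2
Moles of NH3 = 4 × (2/3) = 2.66667 mol
Mass of NH3 = 2.66667 mol × 17.03 g/mol = 45.41 g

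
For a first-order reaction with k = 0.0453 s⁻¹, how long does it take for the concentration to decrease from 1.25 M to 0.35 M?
28.10 s

From ln[A] = ln[A]₀ - k·t: t = ln([A]₀/[A])/k = ln(1.25/0.35)/0.0453 = ln(3.5714)/0.0453 = 1.2730/0.0453 = 28.10 s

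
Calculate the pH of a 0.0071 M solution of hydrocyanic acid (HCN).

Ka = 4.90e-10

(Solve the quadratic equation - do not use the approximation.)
pH = 5.73

x² + Ka×x - Ka×C = 0. Using quadratic formula: [H⁺] = 1.8650e-06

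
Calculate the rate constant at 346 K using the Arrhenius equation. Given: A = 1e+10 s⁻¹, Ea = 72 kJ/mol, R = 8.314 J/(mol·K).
1.35e-01 s⁻¹

k = A·exp(-Ea/(R·T)) = 1e+10·exp(-72000/(8.314·346)) = 1e+10·exp(-25.0292) = 1e+10·1.3489e-11 = 1.35e-01 s⁻¹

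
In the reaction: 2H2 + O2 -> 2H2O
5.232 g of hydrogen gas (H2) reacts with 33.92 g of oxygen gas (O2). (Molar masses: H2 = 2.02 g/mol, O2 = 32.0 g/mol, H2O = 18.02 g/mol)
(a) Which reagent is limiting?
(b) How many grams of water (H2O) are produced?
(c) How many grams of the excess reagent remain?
(a) O2, (b) 38.2 g, (c) 0.9496 g

Moles of H2 = 5.232 g ÷ 2.02 g/mol = 2.5901 mol
Moles of O2 = 33.92 g ÷ 32.0 g/mol = 1.06 mol
Moles ÷ coefficient: H2: 2.5901/2 = 1.295, O2: 1.06/1 = 1.06
(a) O2 has the smaller value, so O2 is the limiting reagent.
(b) Moles of H2O = 1.06 mol O2 × (2/1) = 2.12 mol; mass = 2.12 mol × 18.02 g/mol = 38.2 g
(c) H2 consumed = 1.06 × (2/1) = 2.12 mol; remaining = 2.5901 − 2.12 = 0.470099 mol; mass = 0.470099 mol × 2.02 g/mol = 0.9496 g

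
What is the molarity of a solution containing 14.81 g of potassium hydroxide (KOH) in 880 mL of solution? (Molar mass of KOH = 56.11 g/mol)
Moles of KOH = 14.81 g ÷ 56.11 g/mol = 0.263946 mol
Volume = 880 mL = 0.88 L
Molarity = 0.263946 mol ÷ 0.88 L = 0.2999 M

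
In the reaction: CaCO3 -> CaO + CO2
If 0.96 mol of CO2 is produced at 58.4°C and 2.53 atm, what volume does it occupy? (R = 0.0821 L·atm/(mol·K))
T = 58.4°C + 273.15 = 331.55 K
V = nRT/P = (0.96 × 0.0821 × 331.55) / 2.53
V = 10.33 L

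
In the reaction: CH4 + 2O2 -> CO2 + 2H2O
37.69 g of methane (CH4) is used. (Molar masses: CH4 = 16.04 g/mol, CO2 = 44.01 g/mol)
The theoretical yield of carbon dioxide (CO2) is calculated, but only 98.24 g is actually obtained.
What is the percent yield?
Moles of CH4 = 37.69 g ÷ 16.04 g/mol = 2.34975 mol
Mole ratio: 1 mol CO2 / 1 mol CH4
Moles of CO2 = 2.34975 × (1/1) = 2.34975 mol
Theoretical yield = 2.34975 mol × 44.01 g/mol = 103.41 g
Actual yield = 98.24 g
Percent yield = (98.24 / 103.41) × 100% = 95.0%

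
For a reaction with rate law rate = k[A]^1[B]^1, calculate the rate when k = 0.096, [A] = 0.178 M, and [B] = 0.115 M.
0.001965 M/s

rate = k·[A]^1·[B]^1 = 0.096·(0.178)^1·(0.115)^1 = 0.096·0.178·0.115 = 0.001965 M/s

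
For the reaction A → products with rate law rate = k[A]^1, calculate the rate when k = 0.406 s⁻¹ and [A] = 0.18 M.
0.07308 M/s

rate = k·[A]^1 = 0.406·(0.18)^1 = 0.406·0.18 = 0.07308 M/s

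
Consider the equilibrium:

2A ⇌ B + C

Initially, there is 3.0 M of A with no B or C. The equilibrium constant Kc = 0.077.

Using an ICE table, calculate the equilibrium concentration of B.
[B] = 0.535 M

ICE: [A] = 3.0 − 2x, [B] = [C] = x.
Kc = x²/(3.0 − 2x)² = 0.077 ⇒ √Kc = x/(3.0 − 2x).
x = √0.077·3.0/(1 + 2√0.077) = 0.27749·3.0/1.555 = 0.53536.
[B] = x = 0.535 M.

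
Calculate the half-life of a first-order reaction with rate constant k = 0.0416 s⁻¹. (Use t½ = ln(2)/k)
16.66 s

t½ = ln(2)/k = 0.6931/0.0416 = 16.66 s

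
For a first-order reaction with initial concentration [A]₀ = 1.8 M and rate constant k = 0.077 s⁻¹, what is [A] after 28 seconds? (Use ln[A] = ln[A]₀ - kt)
0.2084 M

ln[A] = ln[A]₀ - k·t = ln(1.8) - (0.077)·(28) = 0.5878 - 2.1560 = -1.5682
[A] = e^(-1.5682) = 0.2084 M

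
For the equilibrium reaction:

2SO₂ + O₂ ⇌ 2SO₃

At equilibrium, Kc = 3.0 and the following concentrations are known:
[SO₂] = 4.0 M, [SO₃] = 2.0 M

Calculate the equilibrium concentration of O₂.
[O₂] = 0.0833 M

Kc = ([SO₃]^2) / ([SO₂]^2 × [O₂]) = 3.0
[O₂]^1 = (product terms)/(Kc · other reactant terms) = 4 / (3.0 · 16) = 0.083333
[O₂] = 0.0833 M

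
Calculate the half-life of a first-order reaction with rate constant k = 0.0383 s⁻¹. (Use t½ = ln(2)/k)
18.10 s

t½ = ln(2)/k = 0.6931/0.0383 = 18.10 s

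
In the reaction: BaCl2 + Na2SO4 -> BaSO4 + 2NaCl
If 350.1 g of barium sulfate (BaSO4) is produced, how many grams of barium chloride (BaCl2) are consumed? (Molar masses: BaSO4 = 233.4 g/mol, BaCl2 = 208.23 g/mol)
Moles of BaSO4 = 350.1 g ÷ 233.4 g/mol = 1.5 mol
Mole ratio: 1 mol BaCl2 / 1 mol BaSO4
Moles of BaCl2 = 1.5 × (1/1) = 1.5 mol
Mass of BaCl2 = 1.5 mol × 208.23 g/mol = 312.3 g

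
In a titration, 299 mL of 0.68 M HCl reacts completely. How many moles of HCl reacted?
Moles = Molarity × Volume (L)
Moles = 0.68 M × 0.299 L = 0.2033 mol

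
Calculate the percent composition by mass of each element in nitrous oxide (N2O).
N: 63.65%, O: 36.35%

Molar mass of N2O = 44.02 g/mol
% N = (2 × 14.01) / 44.02 × 100% = 28.02 / 44.02 × 100% = 63.65%
% O = (1 × 16.0) / 44.02 × 100% = 16 / 44.02 × 100% = 36.35%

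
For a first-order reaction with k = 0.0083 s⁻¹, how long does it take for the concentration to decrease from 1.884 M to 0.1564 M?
299.85 s

From ln[A] = ln[A]₀ - k·t: t = ln([A]₀/[A])/k = ln(1.884/0.1564)/0.0083 = ln(12.0460)/0.0083 = 2.4887/0.0083 = 299.85 s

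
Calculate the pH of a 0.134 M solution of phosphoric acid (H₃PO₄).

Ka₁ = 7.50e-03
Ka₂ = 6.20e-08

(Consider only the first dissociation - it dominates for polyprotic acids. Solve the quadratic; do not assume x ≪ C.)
pH = 1.55

x² + Ka₁·x − Ka₁·C = 0 with Ka₁ = 7.50e-03, C = 0.134.
x = (−Ka₁ + √(Ka₁² + 4·Ka₁·C))/2 = 2.8173e-02 M, so pH = 1.55.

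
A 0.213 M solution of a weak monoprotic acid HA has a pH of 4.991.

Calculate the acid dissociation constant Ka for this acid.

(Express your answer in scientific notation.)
K_a = 4.89e-10

[H⁺] = 10^(−pH) = 10^(−4.991) = 1.021e-05 M. For HA ⇌ H⁺ + A⁻, Ka = x²/(C − x) = (1.021e-05)²/(0.213 − 1.021e-05) = 4.89e-10.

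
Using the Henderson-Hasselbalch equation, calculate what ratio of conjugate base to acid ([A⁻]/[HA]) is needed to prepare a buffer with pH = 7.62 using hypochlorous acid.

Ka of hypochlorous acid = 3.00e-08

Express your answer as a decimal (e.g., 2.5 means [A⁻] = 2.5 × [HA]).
[A⁻]/[HA] = 1.251

pKa = −log(3.00e-08) = 7.5229. pH = pKa + log([A⁻]/[HA]). 7.62 = 7.5229 + log(ratio). log(ratio) = 7.62 − 7.5229 = 0.0971. ratio = 10^(0.0971) = 1.251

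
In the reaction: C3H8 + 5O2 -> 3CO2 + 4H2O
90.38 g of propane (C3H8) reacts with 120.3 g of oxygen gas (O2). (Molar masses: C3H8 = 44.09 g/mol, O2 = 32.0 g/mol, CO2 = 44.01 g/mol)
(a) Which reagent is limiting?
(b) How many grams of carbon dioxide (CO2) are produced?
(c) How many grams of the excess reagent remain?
(a) O2, (b) 99.27 g, (c) 57.23 g

Moles of C3H8 = 90.38 g ÷ 44.09 g/mol = 2.0499 mol
Moles of O2 = 120.3 g ÷ 32.0 g/mol = 3.75937 mol
Moles ÷ coefficient: C3H8: 2.0499/1 = 2.05, O2: 3.75937/5 = 0.7519
(a) O2 has the smaller value, so O2 is the limiting reagent.
(b) Moles of CO2 = 3.75937 mol O2 × (3/5) = 2.25562 mol; mass = 2.25562 mol × 44.01 g/mol = 99.27 g
(c) C3H8 consumed = 3.75937 × (1/5) = 0.751875 mol; remaining = 2.0499 − 0.751875 = 1.29802 mol; mass = 1.29802 mol × 44.09 g/mol = 57.23 g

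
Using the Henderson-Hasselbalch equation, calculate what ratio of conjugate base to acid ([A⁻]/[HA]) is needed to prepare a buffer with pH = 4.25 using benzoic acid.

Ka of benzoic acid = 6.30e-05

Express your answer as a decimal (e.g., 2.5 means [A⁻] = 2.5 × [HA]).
[A⁻]/[HA] = 1.120

pKa = −log(6.30e-05) = 4.2007. pH = pKa + log([A⁻]/[HA]). 4.25 = 4.2007 + log(ratio). log(ratio) = 4.25 − 4.2007 = 0.0493. ratio = 10^(0.0493) = 1.120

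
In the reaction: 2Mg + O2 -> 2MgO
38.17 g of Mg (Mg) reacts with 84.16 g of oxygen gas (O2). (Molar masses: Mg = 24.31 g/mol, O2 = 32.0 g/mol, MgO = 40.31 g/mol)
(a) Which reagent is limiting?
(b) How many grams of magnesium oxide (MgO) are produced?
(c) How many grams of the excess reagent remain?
(a) Mg, (b) 63.29 g, (c) 59.04 g

Moles of Mg = 38.17 g ÷ 24.31 g/mol = 1.57014 mol
Moles of O2 = 84.16 g ÷ 32.0 g/mol = 2.63 mol
Moles ÷ coefficient: Mg: 1.57014/2 = 0.7851, O2: 2.63/1 = 2.63
(a) Mg has the smaller value, so Mg is the limiting reagent.
(b) Moles of MgO = 1.57014 mol Mg × (2/2) = 1.57014 mol; mass = 1.57014 mol × 40.31 g/mol = 63.29 g
(c) O2 consumed = 1.57014 × (1/2) = 0.785068 mol; remaining = 2.63 − 0.785068 = 1.84493 mol; mass = 1.84493 mol × 32.0 g/mol = 59.04 g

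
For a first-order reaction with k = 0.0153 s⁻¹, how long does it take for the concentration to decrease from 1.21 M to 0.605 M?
45.30 s

From ln[A] = ln[A]₀ - k·t: t = ln([A]₀/[A])/k = ln(1.21/0.605)/0.0153 = ln(2.0000)/0.0153 = 0.6931/0.0153 = 45.30 s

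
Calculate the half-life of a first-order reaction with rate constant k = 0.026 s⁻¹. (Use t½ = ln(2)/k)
26.66 s

t½ = ln(2)/k = 0.6931/0.026 = 26.66 s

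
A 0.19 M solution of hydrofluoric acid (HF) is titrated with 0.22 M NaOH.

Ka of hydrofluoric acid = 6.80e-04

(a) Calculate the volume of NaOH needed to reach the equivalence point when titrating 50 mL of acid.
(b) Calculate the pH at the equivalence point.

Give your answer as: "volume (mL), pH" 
V = 43.2 mL, pH = 8.09

(a) At equivalence: moles acid = moles base.
moles acid = 0.19 × 0.05 = 0.0095 mol; V_NaOH = 0.0095/0.22 = 0.04318 L = 43.2 mL.
(b) At equivalence, all acid → conjugate base A⁻ at [A⁻] = 0.0095/0.09318 = 0.102 M.
Kb = Kw/Ka = 1.0e-14/6.80e-04 = 1.471e-11; [OH⁻] = √(Kb·[A⁻]) = 1.224e-06; pOH = 5.91; pH = 14 − pOH = 8.09.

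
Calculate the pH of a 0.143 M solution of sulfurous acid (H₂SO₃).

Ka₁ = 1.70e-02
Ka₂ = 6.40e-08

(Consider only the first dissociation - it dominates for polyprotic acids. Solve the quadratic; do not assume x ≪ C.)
pH = 1.38

x² + Ka₁·x − Ka₁·C = 0 with Ka₁ = 1.70e-02, C = 0.143.
x = (−Ka₁ + √(Ka₁² + 4·Ka₁·C))/2 = 4.1532e-02 M, so pH = 1.38.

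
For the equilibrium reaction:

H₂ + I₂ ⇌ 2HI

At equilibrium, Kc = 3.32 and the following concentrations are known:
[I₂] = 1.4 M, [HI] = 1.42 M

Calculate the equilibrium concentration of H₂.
[H₂] = 0.4338 M

Kc = ([HI]^2) / ([H₂] × [I₂]) = 3.32
[H₂]^1 = (product terms)/(Kc · other reactant terms) = 2.0164 / (3.32 · 1.4) = 0.43382
[H₂] = 0.4338 M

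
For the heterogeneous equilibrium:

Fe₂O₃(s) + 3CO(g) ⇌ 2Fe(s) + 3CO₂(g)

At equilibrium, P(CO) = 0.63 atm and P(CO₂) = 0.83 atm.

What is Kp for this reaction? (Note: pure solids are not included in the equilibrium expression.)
K_p = 2.287

Solids (Fe₂O₃, Fe) are excluded.
Kp = P(CO₂)³/P(CO)³ = (0.83)³/(0.63)³ = 0.5718/0.25 = 2.287.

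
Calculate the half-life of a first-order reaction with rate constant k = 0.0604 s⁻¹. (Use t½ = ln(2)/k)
11.48 s

t½ = ln(2)/k = 0.6931/0.0604 = 11.48 s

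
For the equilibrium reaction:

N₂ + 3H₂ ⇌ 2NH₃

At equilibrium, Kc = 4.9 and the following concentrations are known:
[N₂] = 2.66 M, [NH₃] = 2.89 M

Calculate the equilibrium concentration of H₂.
[H₂] = 0.8621 M

Kc = ([NH₃]^2) / ([N₂] × [H₂]^3) = 4.9
[H₂]^3 = (product terms)/(Kc · other reactant terms) = 8.3521 / (4.9 · 2.66) = 0.64079
[H₂] = (0.64079)^(1/3) = 0.8621 M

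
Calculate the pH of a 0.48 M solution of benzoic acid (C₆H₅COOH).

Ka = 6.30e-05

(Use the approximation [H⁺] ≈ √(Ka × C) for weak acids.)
pH = 2.26

[H⁺] = √(Ka × C) = √(6.30e-05 × 0.48) = 5.4991e-03. pH = -log(5.4991e-03)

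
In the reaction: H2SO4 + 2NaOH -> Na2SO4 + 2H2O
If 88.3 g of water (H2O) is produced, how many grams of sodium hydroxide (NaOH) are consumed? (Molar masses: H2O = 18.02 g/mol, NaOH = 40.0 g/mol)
Moles of H2O = 88.3 g ÷ 18.02 g/mol = 4.90011 mol
Mole ratio: 2 mol NaOH / 2 mol H2O
Moles of NaOH = 4.90011 × (2/2) = 4.90011 mol
Mass of NaOH = 4.90011 mol × 40.0 g/mol = 196 g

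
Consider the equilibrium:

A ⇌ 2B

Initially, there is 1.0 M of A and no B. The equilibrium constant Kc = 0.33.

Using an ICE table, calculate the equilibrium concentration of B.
[B] = 0.498 M

ICE: [A] = 1.0 − x, [B] = 2x.
Kc = (2x)²/(1.0 − x) = 0.33 ⇒ 4x² + 0.33x − 0.33 = 0.
x = (−0.33 + √(0.33² + 4·4·0.33))/(2·4) = (−0.33 + √5.3889)/8 = 0.24893.
[B] = 2x = 0.498 M.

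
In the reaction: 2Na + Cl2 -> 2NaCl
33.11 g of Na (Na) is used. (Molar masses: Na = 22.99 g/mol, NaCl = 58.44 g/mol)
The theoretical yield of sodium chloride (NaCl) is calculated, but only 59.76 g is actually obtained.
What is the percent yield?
Moles of Na = 33.11 g ÷ 22.99 g/mol = 1.44019 mol
Mole ratio: 2 mol NaCl / 2 mol Na
Moles of NaCl = 1.44019 × (2/2) = 1.44019 mol
Theoretical yield = 1.44019 mol × 58.44 g/mol = 84.165 g
Actual yield = 59.76 g
Percent yield = (59.76 / 84.165) × 100% = 71.0%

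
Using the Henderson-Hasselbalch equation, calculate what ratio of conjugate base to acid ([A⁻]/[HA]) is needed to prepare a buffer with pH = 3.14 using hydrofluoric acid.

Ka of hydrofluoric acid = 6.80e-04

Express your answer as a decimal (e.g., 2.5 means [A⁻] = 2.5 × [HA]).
[A⁻]/[HA] = 0.939

pKa = −log(6.80e-04) = 3.1675. pH = pKa + log([A⁻]/[HA]). 3.14 = 3.1675 + log(ratio). log(ratio) = 3.14 − 3.1675 = -0.0275. ratio = 10^(-0.0275) = 0.939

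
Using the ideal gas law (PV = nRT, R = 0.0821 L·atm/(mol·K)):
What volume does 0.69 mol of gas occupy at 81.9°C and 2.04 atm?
T = 81.9°C + 273.15 = 355.05 K
V = nRT/P = (0.69 × 0.0821 × 355.05) / 2.04
V = 9.86 L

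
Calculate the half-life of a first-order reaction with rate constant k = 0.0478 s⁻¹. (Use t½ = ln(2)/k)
14.50 s

t½ = ln(2)/k = 0.6931/0.0478 = 14.50 s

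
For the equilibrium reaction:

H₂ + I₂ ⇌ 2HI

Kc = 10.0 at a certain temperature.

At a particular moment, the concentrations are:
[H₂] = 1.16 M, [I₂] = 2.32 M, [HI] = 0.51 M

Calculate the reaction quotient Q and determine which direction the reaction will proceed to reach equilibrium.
Q = 0.097, Q < K, reaction proceeds forward (toward products)

Q = ([HI]^2) / ([H₂] × [I₂])
  = ((0.51)^2) / ((1.16)·(2.32)) = 0.2601/2.6912 = 0.09665
Since Q = 0.09665 < Kc = 10.0, the reaction proceeds forward (toward products) to reach equilibrium.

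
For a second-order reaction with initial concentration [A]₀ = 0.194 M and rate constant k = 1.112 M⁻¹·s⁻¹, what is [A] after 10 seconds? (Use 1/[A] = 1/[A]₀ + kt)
0.0614 M

1/[A] = 1/[A]₀ + k·t = 1/0.194 + (1.112)·(10) = 5.1546 + 11.1200 = 16.2746
[A] = 1/16.2746 = 0.0614 M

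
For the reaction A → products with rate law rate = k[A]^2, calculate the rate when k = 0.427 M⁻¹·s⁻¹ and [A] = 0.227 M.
0.022 M/s

rate = k·[A]^2 = 0.427·(0.227)^2 = 0.427·0.051529 = 0.022 M/s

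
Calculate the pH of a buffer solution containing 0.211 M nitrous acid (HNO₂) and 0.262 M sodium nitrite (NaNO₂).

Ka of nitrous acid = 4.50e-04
pH = 3.44

pKa = -log(4.50e-04) = 3.35. pH = pKa + log([A⁻]/[HA]) = 3.35 + log(0.262/0.211)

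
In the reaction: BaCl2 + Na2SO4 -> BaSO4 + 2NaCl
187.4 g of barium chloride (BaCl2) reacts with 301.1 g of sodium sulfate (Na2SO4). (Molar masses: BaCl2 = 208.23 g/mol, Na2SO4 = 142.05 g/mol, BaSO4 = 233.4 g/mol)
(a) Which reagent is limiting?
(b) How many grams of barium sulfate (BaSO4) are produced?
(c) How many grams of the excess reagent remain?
(a) BaCl2, (b) 210.1 g, (c) 173.3 g

Moles of BaCl2 = 187.4 g ÷ 208.23 g/mol = 0.899966 mol
Moles of Na2SO4 = 301.1 g ÷ 142.05 g/mol = 2.11968 mol
Moles ÷ coefficient: BaCl2: 0.899966/1 = 0.9, Na2SO4: 2.11968/1 = 2.12
(a) BaCl2 has the smaller value, so BaCl2 is the limiting reagent.
(b) Moles of BaSO4 = 0.899966 mol BaCl2 × (1/1) = 0.899966 mol; mass = 0.899966 mol × 233.4 g/mol = 210.1 g
(c) Na2SO4 consumed = 0.899966 × (1/1) = 0.899966 mol; remaining = 2.11968 − 0.899966 = 1.21971 mol; mass = 1.21971 mol × 142.05 g/mol = 173.3 g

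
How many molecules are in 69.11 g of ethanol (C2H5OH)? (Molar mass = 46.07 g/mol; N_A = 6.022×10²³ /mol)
Moles = 69.11 g ÷ 46.07 g/mol = 1.50011 mol
Molecules = 1.50011 mol × 6.022×10²³ /mol = 9.034e+23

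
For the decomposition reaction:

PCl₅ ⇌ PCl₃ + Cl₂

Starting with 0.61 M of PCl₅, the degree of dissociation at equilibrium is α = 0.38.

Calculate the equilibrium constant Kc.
K_c = 0.1421

x = α·[A]₀ = 0.38 × 0.61 = 0.2318 M dissociated.
At eq: [PCl₅] = 0.61 − 0.2318 = 0.3782 M; [PCl₃] = [Cl₂] = x = 0.2318 M.
Kc = [PCl₃][Cl₂]/[PCl₅] = (0.2318)²/0.3782 = 0.1421.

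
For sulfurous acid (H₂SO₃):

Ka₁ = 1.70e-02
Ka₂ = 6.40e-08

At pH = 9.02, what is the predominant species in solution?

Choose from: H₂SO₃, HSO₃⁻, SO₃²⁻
SO₃²⁻

pKa1 = 1.77, pKa2 = 7.19. Each pKa is the crossover between adjacent species; pH = 9.02 lies in the region where SO₃²⁻ predominates.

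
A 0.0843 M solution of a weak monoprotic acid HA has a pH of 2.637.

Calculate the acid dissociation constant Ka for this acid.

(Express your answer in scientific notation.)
K_a = 6.49e-05

[H⁺] = 10^(−pH) = 10^(−2.637) = 2.307e-03 M. For HA ⇌ H⁺ + A⁻, Ka = x²/(C − x) = (2.307e-03)²/(0.0843 − 2.307e-03) = 6.49e-05.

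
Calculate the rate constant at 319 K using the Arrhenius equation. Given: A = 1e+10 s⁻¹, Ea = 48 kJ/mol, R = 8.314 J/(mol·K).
1.38e+02 s⁻¹

k = A·exp(-Ea/(R·T)) = 1e+10·exp(-48000/(8.314·319)) = 1e+10·exp(-18.0984) = 1e+10·1.3803e-08 = 1.38e+02 s⁻¹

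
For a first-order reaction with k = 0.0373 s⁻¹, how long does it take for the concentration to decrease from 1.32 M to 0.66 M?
18.58 s

From ln[A] = ln[A]₀ - k·t: t = ln([A]₀/[A])/k = ln(1.32/0.66)/0.0373 = ln(2.0000)/0.0373 = 0.6931/0.0373 = 18.58 s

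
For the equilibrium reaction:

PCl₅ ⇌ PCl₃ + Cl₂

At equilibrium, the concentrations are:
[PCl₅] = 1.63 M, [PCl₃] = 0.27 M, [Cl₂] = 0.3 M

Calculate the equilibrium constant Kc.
K_c = 0.0497

Kc = ([PCl₃] × [Cl₂]) / ([PCl₅])
   = ((0.27)·(0.3)) / ((1.63))
   = 0.081 / 1.63 = 0.0497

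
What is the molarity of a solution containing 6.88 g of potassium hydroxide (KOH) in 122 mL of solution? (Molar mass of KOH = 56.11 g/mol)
Moles of KOH = 6.88 g ÷ 56.11 g/mol = 0.122616 mol
Volume = 122 mL = 0.122 L
Molarity = 0.122616 mol ÷ 0.122 L = 1.005 M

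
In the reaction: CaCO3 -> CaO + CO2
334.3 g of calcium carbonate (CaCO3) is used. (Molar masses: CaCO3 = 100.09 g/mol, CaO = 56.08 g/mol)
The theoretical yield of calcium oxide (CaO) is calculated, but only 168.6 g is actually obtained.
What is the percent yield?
Moles of CaCO3 = 334.3 g ÷ 100.09 g/mol = 3.33999 mol
Mole ratio: 1 mol CaO / 1 mol CaCO3
Moles of CaO = 3.33999 × (1/1) = 3.33999 mol
Theoretical yield = 3.33999 mol × 56.08 g/mol = 187.31 g
Actual yield = 168.6 g
Percent yield = (168.6 / 187.31) × 100% = 90.0%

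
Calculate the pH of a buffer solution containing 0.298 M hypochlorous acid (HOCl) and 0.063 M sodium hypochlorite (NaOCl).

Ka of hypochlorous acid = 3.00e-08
pH = 6.85

pKa = -log(3.00e-08) = 7.52. pH = pKa + log([A⁻]/[HA]) = 7.52 + log(0.063/0.298)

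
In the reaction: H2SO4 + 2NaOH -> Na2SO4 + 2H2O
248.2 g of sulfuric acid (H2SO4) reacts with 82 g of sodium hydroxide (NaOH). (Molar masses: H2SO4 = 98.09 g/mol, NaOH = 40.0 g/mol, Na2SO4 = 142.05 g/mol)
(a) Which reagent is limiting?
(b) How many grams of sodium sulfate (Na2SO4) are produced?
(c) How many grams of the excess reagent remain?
(a) NaOH, (b) 145.6 g, (c) 147.7 g

Moles of H2SO4 = 248.2 g ÷ 98.09 g/mol = 2.53033 mol
Moles of NaOH = 82 g ÷ 40.0 g/mol = 2.05 mol
Moles ÷ coefficient: H2SO4: 2.53033/1 = 2.53, NaOH: 2.05/2 = 1.025
(a) NaOH has the smaller value, so NaOH is the limiting reagent.
(b) Moles of Na2SO4 = 2.05 mol NaOH × (1/2) = 1.025 mol; mass = 1.025 mol × 142.05 g/mol = 145.6 g
(c) H2SO4 consumed = 2.05 × (1/2) = 1.025 mol; remaining = 2.53033 − 1.025 = 1.50533 mol; mass = 1.50533 mol × 98.09 g/mol = 147.7 g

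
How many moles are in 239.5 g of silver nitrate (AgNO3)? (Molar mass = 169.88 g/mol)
Moles = 239.5 g ÷ 169.88 g/mol = 1.41 mol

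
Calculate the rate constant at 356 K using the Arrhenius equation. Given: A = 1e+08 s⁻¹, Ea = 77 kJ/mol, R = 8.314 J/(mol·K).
5.03e-04 s⁻¹

k = A·exp(-Ea/(R·T)) = 1e+08·exp(-77000/(8.314·356)) = 1e+08·exp(-26.0154) = 1e+08·5.0310e-12 = 5.03e-04 s⁻¹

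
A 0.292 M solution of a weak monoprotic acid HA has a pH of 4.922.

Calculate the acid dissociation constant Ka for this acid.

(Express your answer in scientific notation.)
K_a = 4.90e-10

[H⁺] = 10^(−pH) = 10^(−4.922) = 1.197e-05 M. For HA ⇌ H⁺ + A⁻, Ka = x²/(C − x) = (1.197e-05)²/(0.292 − 1.197e-05) = 4.90e-10.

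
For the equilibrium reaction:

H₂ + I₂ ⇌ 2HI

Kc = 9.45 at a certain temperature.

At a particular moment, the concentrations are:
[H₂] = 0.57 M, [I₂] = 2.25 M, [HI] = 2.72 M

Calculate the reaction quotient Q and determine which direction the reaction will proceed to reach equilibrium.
Q = 5.769, Q < K, reaction proceeds forward (toward products)

Q = ([HI]^2) / ([H₂] × [I₂])
  = ((2.72)^2) / ((0.57)·(2.25)) = 7.3984/1.2825 = 5.769
Since Q = 5.769 < Kc = 9.45, the reaction proceeds forward (toward products) to reach equilibrium.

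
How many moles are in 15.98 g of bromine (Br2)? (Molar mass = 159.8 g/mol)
Moles = 15.98 g ÷ 159.8 g/mol = 0.1 mol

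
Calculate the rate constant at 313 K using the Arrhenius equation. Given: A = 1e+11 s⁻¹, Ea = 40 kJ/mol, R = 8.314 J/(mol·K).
2.11e+04 s⁻¹

k = A·exp(-Ea/(R·T)) = 1e+11·exp(-40000/(8.314·313)) = 1e+11·exp(-15.3711) = 1e+11·2.1106e-07 = 2.11e+04 s⁻¹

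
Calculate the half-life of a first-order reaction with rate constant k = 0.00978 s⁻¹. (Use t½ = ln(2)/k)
70.87 s

t½ = ln(2)/k = 0.6931/0.00978 = 70.87 s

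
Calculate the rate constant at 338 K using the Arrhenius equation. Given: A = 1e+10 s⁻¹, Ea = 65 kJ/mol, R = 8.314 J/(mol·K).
9.01e-01 s⁻¹

k = A·exp(-Ea/(R·T)) = 1e+10·exp(-65000/(8.314·338)) = 1e+10·exp(-23.1306) = 1e+10·9.0056e-11 = 9.01e-01 s⁻¹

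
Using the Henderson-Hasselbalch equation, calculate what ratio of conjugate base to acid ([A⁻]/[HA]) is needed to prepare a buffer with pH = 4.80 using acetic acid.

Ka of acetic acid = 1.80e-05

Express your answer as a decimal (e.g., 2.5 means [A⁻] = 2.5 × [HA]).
[A⁻]/[HA] = 1.136

pKa = −log(1.80e-05) = 4.7447. pH = pKa + log([A⁻]/[HA]). 4.80 = 4.7447 + log(ratio). log(ratio) = 4.80 − 4.7447 = 0.0553. ratio = 10^(0.0553) = 1.136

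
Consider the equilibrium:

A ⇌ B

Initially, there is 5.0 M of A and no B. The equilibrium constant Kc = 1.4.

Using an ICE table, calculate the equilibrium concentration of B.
[B] = 2.917 M

ICE: [A] = 5.0 − x, [B] = x.
Kc = x/(5.0 − x) = 1.4 ⇒ x = 1.4·5.0/(1 + 1.4) = 7/2.4 = 2.917.
[B] = x = 2.917 M.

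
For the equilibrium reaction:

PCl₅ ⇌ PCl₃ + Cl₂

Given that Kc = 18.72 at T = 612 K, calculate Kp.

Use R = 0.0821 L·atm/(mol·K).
K_p = 940.5901

Δn = (moles gaseous products) − (moles gaseous reactants) = 1
T = 612 K; RT = 0.0821 × 612 = 50.2452
Kp = Kc·(RT)^Δn = 18.72 × (50.2452)^1 = 18.72 × 50.2452 = 940.5901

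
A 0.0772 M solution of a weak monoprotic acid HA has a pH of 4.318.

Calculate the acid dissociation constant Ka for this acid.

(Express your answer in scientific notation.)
K_a = 3.00e-08

[H⁺] = 10^(−pH) = 10^(−4.318) = 4.808e-05 M. For HA ⇌ H⁺ + A⁻, Ka = x²/(C − x) = (4.808e-05)²/(0.0772 − 4.808e-05) = 3.00e-08.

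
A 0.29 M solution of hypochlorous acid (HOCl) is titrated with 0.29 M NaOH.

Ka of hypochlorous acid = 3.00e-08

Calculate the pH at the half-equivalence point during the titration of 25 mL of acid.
pH = pKa = 7.52

At the half-equivalence point, [HA] = [A⁻], so by Henderson–Hasselbalch pH = pKa + log(1) = pKa.
pKa = −log(3.00e-08) = 7.52.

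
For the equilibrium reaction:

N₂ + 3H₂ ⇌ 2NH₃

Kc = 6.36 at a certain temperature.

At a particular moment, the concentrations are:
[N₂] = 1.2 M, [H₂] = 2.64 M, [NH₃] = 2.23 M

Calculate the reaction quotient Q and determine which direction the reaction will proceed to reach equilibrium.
Q = 0.225, Q < K, reaction proceeds forward (toward products)

Q = ([NH₃]^2) / ([N₂] × [H₂]^3)
  = ((2.23)^2) / ((1.2)·(2.64)^3) = 4.9729/22.08 = 0.2252
Since Q = 0.2252 < Kc = 6.36, the reaction proceeds forward (toward products) to reach equilibrium.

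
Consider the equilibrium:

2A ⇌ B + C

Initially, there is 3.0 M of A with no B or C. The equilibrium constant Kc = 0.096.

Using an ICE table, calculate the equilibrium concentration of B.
[B] = 0.574 M

ICE: [A] = 3.0 − 2x, [B] = [C] = x.
Kc = x²/(3.0 − 2x)² = 0.096 ⇒ √Kc = x/(3.0 − 2x).
x = √0.096·3.0/(1 + 2√0.096) = 0.30984·3.0/1.6197 = 0.57389.
[B] = x = 0.574 M.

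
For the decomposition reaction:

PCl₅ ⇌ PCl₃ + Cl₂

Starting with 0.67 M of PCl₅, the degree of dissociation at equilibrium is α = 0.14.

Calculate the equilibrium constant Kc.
K_c = 0.0153

x = α·[A]₀ = 0.14 × 0.67 = 0.0938 M dissociated.
At eq: [PCl₅] = 0.67 − 0.0938 = 0.5762 M; [PCl₃] = [Cl₂] = x = 0.0938 M.
Kc = [PCl₃][Cl₂]/[PCl₅] = (0.0938)²/0.5762 = 0.01527.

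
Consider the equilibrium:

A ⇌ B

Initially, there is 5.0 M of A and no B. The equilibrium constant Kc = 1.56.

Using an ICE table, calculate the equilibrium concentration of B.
[B] = 3.047 M

ICE: [A] = 5.0 − x, [B] = x.
Kc = x/(5.0 − x) = 1.56 ⇒ x = 1.56·5.0/(1 + 1.56) = 7.8/2.56 = 3.047.
[B] = x = 3.047 M.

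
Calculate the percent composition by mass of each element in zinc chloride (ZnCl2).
Zn: 47.97%, Cl: 52.03%

Molar mass of ZnCl2 = 136.28 g/mol
% Zn = (1 × 65.38) / 136.28 × 100% = 65.38 / 136.28 × 100% = 47.97%
% Cl = (2 × 35.45) / 136.28 × 100% = 70.9 / 136.28 × 100% = 52.03%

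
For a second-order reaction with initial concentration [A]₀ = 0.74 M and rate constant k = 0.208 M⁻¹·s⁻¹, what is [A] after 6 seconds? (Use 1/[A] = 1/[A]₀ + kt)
0.3847 M

1/[A] = 1/[A]₀ + k·t = 1/0.74 + (0.208)·(6) = 1.3514 + 1.2480 = 2.5994
[A] = 1/2.5994 = 0.3847 M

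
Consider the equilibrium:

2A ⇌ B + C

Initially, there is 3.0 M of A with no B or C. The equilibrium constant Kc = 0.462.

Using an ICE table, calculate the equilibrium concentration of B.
[B] = 0.864 M

ICE: [A] = 3.0 − 2x, [B] = [C] = x.
Kc = x²/(3.0 − 2x)² = 0.462 ⇒ √Kc = x/(3.0 − 2x).
x = √0.462·3.0/(1 + 2√0.462) = 0.67971·3.0/2.3594 = 0.86425.
[B] = x = 0.864 M.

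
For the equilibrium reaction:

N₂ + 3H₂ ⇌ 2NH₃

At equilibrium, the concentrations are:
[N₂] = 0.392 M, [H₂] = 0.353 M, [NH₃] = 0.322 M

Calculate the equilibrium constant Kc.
K_c = 6.0131

Kc = ([NH₃]^2) / ([N₂] × [H₂]^3)
   = ((0.322)^2) / ((0.392)·(0.353)^3)
   = 0.10368 / 0.017243 = 6.0131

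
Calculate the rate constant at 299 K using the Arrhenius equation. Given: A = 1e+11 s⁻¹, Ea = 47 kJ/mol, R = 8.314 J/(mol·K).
6.15e+02 s⁻¹

k = A·exp(-Ea/(R·T)) = 1e+11·exp(-47000/(8.314·299)) = 1e+11·exp(-18.9067) = 1e+11·6.1505e-09 = 6.15e+02 s⁻¹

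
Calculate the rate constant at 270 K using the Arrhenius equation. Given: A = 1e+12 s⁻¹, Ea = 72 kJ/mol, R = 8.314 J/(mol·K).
1.18e-02 s⁻¹

k = A·exp(-Ea/(R·T)) = 1e+12·exp(-72000/(8.314·270)) = 1e+12·exp(-32.0744) = 1e+12·1.1756e-14 = 1.18e-02 s⁻¹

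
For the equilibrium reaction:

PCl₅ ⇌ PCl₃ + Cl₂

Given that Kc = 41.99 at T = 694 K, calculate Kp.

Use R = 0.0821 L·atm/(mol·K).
K_p = 2.39e+03

Δn = (moles gaseous products) − (moles gaseous reactants) = 1
T = 694 K; RT = 0.0821 × 694 = 56.9774
Kp = Kc·(RT)^Δn = 41.99 × (56.9774)^1 = 41.99 × 56.9774 = 2.39e+03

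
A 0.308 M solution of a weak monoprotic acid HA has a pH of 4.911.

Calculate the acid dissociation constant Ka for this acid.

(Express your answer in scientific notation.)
K_a = 4.89e-10

[H⁺] = 10^(−pH) = 10^(−4.911) = 1.227e-05 M. For HA ⇌ H⁺ + A⁻, Ka = x²/(C − x) = (1.227e-05)²/(0.308 − 1.227e-05) = 4.89e-10.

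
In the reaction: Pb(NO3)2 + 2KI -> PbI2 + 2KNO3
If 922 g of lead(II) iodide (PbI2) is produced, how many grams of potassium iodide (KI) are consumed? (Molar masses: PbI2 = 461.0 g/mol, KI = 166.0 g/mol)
Moles of PbI2 = 922 g ÷ 461.0 g/mol = 2 mol
Mole ratio: 2 mol KI / 1 mol PbI2
Moles of KI = 2 × (2/1) = 4 mol
Mass of KI = 4 mol × 166.0 g/mol = 664 g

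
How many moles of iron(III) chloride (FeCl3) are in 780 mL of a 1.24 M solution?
Moles = Molarity × Volume (L)
Moles = 1.24 M × 0.78 L = 0.9672 mol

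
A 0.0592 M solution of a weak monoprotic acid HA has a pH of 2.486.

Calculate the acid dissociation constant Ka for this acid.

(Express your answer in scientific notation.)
K_a = 1.91e-04

[H⁺] = 10^(−pH) = 10^(−2.486) = 3.266e-03 M. For HA ⇌ H⁺ + A⁻, Ka = x²/(C − x) = (3.266e-03)²/(0.0592 − 3.266e-03) = 1.91e-04.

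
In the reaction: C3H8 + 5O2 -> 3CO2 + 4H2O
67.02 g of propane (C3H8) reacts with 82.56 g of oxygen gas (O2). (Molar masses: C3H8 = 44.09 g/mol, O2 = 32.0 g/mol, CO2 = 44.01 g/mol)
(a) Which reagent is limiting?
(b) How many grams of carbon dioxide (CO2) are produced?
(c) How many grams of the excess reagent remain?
(a) O2, (b) 68.13 g, (c) 44.27 g

Moles of C3H8 = 67.02 g ÷ 44.09 g/mol = 1.52007 mol
Moles of O2 = 82.56 g ÷ 32.0 g/mol = 2.58 mol
Moles ÷ coefficient: C3H8: 1.52007/1 = 1.52, O2: 2.58/5 = 0.516
(a) O2 has the smaller value, so O2 is the limiting reagent.
(b) Moles of CO2 = 2.58 mol O2 × (3/5) = 1.548 mol; mass = 1.548 mol × 44.01 g/mol = 68.13 g
(c) C3H8 consumed = 2.58 × (1/5) = 0.516 mol; remaining = 1.52007 − 0.516 = 1.00407 mol; mass = 1.00407 mol × 44.09 g/mol = 44.27 g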